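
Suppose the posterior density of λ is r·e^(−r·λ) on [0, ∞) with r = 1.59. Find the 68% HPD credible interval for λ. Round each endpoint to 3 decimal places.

The exponential density is strictly decreasing on [0, ∞), so the HPD interval is anchored at 0: [0, q] with P(λ ≤ q) = 0.68.
q = −ln(1 − 0.68) / 1.59 = 1.1394 / 1.59 = 0.717.

[0.000, 0.717]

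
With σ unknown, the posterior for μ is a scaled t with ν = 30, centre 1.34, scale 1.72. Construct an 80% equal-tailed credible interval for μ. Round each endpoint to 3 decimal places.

[-0.914, 3.594]

The t_30 distribution is symmetric; the 80% interval is 1.34 ± t·1.72 with t_{0.9,30} = 1.310.
Half-width: 1.310 × 1.72 = 2.254.
1.34 − 2.254 = -0.914; 1.34 + 2.254 = 3.594.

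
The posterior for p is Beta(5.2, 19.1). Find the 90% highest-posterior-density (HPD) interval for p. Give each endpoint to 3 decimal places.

The posterior is unimodal and skewed, so the HPD interval has equal density at both endpoints and is the shortest 90% interval.
Solving f(0.081) = f(0.342) with F(0.342) − F(0.081) = 0.90 gives [0.081, 0.342].
For comparison, the equal-tailed interval is [0.094, 0.361]; the HPD is narrower and shifted toward the mode.

[0.081, 0.342]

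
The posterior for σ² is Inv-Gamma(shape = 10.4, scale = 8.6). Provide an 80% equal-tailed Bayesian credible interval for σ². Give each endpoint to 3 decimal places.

Inverse-Gamma(10.4, 8.6) quantiles: F⁻¹(0.1) and F⁻¹(0.9).
Equivalently, 1/σ² ~ Gamma(10.4, rate = 8.6); invert its 0.9 and 0.1 quantiles.
Posterior mean ≈ 0.915, SD ≈ 0.316; a Normal approximation gives roughly [0.510, 1.319].
Exact: lower = 0.586; upper = 1.315.

[0.586, 1.315]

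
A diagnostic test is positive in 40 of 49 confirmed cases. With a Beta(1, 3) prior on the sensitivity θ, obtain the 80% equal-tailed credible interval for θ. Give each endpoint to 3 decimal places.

[0.698, 0.844]

Posterior: Beta(1+40, 3+9) = Beta(41, 12).
Equal-tailed 80% interval: the 0.1 and 0.9 quantiles of Beta(41, 12).
Posterior mean ≈ 0.774, SD ≈ 0.057; a Normal approximation gives roughly [0.701, 0.847].
Exact: F⁻¹(0.1) = 0.698; F⁻¹(0.9) = 0.844.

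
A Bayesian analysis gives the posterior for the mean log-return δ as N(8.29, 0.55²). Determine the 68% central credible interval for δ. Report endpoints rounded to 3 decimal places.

[7.743, 8.837]

The posterior is symmetric, so the 68% equal-tailed interval is δ = 8.29 ± z·0.55 with z = 0.994.
Half-width: 0.994 × 0.55 = 0.547.
8.29 − 0.547 = 7.743; 8.29 + 0.547 = 8.837.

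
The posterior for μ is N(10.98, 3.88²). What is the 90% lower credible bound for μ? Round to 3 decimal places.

6.008

Need L with P(μ ≥ L) = 0.90: L = 10.98 − z_{0.1}·3.88.
z = 1.282; L = 10.98 − 1.282 × 3.88 = 6.008.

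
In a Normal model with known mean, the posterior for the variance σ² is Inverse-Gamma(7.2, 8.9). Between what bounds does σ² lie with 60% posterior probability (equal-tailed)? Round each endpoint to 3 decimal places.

Inverse-Gamma(7.2, 8.9) quantiles: F⁻¹(0.2) and F⁻¹(0.8).
Equivalently, 1/σ² ~ Gamma(7.2, rate = 8.9); invert its 0.8 and 0.2 quantiles.
Posterior mean ≈ 1.435, SD ≈ 0.630; a Normal approximation gives roughly [0.906, 1.965].
Exact: lower = 0.956; upper = 1.816.

[0.956, 1.816]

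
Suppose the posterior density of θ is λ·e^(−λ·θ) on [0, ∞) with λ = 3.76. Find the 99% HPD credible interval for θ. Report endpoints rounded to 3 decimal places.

The exponential density is strictly decreasing on [0, ∞), so the HPD interval is anchored at 0: [0, q] with P(θ ≤ q) = 0.99.
q = −ln(1 − 0.99) / 3.76 = 4.6052 / 3.76 = 1.225.

[0.000, 1.225]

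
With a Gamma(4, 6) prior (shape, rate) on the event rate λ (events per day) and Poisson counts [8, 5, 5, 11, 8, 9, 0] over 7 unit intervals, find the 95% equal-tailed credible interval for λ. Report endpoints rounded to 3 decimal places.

[2.855, 4.983]

Posterior: Gamma(4+46, 6+7) = Gamma(50, 13) (shape, rate).
Equal-tailed 95% interval: Gamma(50, 13) quantiles at 0.025 and 0.975.
Posterior mean ≈ 3.846, SD ≈ 0.544; a Normal approximation gives roughly [2.780, 4.912].
Exact: lower = 2.855; upper = 4.983.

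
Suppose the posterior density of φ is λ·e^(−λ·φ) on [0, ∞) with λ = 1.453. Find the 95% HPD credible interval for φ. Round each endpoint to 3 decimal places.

The exponential density is strictly decreasing on [0, ∞), so the HPD interval is anchored at 0: [0, q] with P(φ ≤ q) = 0.95.
q = −ln(1 − 0.95) / 1.453 = 2.9957 / 1.453 = 2.062.

[0.000, 2.062]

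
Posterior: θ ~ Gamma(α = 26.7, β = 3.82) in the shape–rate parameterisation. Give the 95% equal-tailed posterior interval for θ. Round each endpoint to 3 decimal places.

[4.594, 9.879]

Posterior: Gamma(shape 26.7, rate 3.82).
Equal-tailed 95% interval: Gamma(26.7, 3.82) quantiles at 0.025 and 0.975.
Posterior mean ≈ 6.990, SD ≈ 1.353; a Normal approximation gives roughly [4.338, 9.641].
Exact: lower = 4.594; upper = 9.879.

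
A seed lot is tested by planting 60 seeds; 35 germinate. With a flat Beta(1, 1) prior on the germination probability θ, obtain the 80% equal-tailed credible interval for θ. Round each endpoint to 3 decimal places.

Posterior: Beta(1+35, 1+25) = Beta(36, 26).
Equal-tailed 80% interval: the 0.1 and 0.9 quantiles of Beta(36, 26).
Posterior mean ≈ 0.581, SD ≈ 0.062; a Normal approximation gives roughly [0.501, 0.660].
Exact: F⁻¹(0.1) = 0.500; F⁻¹(0.9) = 0.660.

[0.500, 0.660]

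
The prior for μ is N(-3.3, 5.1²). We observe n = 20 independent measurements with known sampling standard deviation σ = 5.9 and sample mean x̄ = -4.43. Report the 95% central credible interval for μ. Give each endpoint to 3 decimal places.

Posterior precision = 1/5.1² + 20/5.9² = 0.0384 + 0.5745 = 0.6130, so posterior SD = 1.2772.
Posterior mean = (-3.3/5.1² + 20·-4.43/5.9²) / 0.6130 = -4.3591.
Interval: -4.3591 ± 1.960 × 1.2772 → [-6.862, -1.856].

[-6.862, -1.856]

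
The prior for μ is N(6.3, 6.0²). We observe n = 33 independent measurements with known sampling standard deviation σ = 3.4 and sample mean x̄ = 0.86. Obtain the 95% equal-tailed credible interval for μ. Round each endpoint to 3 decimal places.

[-0.242, 2.067]

Posterior precision = 1/6.0² + 33/3.4² = 0.0278 + 2.8547 = 2.8824, so posterior SD = 0.5890.
Posterior mean = (6.3/6.0² + 33·0.86/3.4²) / 2.8824 = 0.9124.
Interval: 0.9124 ± 1.960 × 0.5890 → [-0.242, 2.067].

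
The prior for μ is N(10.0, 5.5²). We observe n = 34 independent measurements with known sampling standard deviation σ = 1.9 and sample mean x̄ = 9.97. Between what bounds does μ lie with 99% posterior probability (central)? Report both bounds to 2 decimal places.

[9.13, 10.81]

Posterior precision = 1/5.5² + 34/1.9² = 0.0331 + 9.4183 = 9.4513, so posterior SD = 0.3253.
Posterior mean = (10.0/5.5² + 34·9.97/1.9²) / 9.4513 = 9.9701.
Interval: 9.9701 ± 2.576 × 0.3253 → [9.13, 10.81].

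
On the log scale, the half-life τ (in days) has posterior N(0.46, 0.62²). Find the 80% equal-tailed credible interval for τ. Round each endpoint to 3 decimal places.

[0.716, 3.506]

On the log scale the 80% interval is 0.46 ± 1.282 × 0.62 = [-0.3346, 1.2546].
Exponentiate: [e^-0.3346, e^1.2546] = [0.716, 3.506].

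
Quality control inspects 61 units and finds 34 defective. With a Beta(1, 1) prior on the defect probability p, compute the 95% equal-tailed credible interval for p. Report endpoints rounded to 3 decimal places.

Posterior: Beta(1+34, 1+27) = Beta(35, 28).
Equal-tailed 95% interval: the 0.025 and 0.975 quantiles of Beta(35, 28).
Posterior mean ≈ 0.556, SD ≈ 0.062; a Normal approximation gives roughly [0.434, 0.677].
Exact: F⁻¹(0.025) = 0.433; F⁻¹(0.975) = 0.675.

[0.433, 0.675]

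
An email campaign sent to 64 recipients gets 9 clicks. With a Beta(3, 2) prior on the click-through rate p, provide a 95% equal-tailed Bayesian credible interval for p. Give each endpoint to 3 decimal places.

[0.095, 0.271]

Posterior: Beta(3+9, 2+55) = Beta(12, 57).
Equal-tailed 95% interval: the 0.025 and 0.975 quantiles of Beta(12, 57).
Posterior mean ≈ 0.174, SD ≈ 0.045; a Normal approximation gives roughly [0.085, 0.263].
Exact: F⁻¹(0.025) = 0.095; F⁻¹(0.975) = 0.271.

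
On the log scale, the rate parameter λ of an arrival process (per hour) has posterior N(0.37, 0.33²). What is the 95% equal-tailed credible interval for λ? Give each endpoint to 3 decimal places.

[0.758, 2.764]

On the log scale the 95% interval is 0.37 ± 1.960 × 0.33 = [-0.2768, 1.0168].
Exponentiate: [e^-0.2768, e^1.0168] = [0.758, 2.764].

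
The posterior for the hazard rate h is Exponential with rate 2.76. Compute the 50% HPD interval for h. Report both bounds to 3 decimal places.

The exponential density is strictly decreasing on [0, ∞), so the HPD interval is anchored at 0: [0, q] with P(h ≤ q) = 0.50.
q = −ln(1 − 0.50) / 2.76 = 0.6931 / 2.76 = 0.251.

[0.000, 0.251]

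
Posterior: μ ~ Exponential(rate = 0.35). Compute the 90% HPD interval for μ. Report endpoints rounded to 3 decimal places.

[0.000, 6.579]

The exponential density is strictly decreasing on [0, ∞), so the HPD interval is anchored at 0: [0, q] with P(μ ≤ q) = 0.90.
q = −ln(1 − 0.90) / 0.35 = 2.3026 / 0.35 = 6.579.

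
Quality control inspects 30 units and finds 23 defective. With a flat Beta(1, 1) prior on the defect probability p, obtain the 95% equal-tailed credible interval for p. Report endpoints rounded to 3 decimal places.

Posterior: Beta(1+23, 1+7) = Beta(24, 8).
Equal-tailed 95% interval: the 0.025 and 0.975 quantiles of Beta(24, 8).
Posterior mean ≈ 0.750, SD ≈ 0.075; a Normal approximation gives roughly [0.602, 0.898].
Exact: F⁻¹(0.025) = 0.589; F⁻¹(0.975) = 0.881.

[0.589, 0.881]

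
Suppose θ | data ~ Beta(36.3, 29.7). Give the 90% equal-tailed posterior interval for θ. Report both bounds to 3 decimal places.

[0.449, 0.649]

Posterior: Beta(36.3, 29.7).
Equal-tailed 90% interval: the 0.05 and 0.95 quantiles of Beta(36.3, 29.7).
Posterior mean ≈ 0.550, SD ≈ 0.061; a Normal approximation gives roughly [0.450, 0.650].
Exact: F⁻¹(0.05) = 0.449; F⁻¹(0.95) = 0.649.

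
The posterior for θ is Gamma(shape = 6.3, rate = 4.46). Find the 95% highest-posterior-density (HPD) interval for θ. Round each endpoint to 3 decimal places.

The posterior is unimodal and skewed, so the HPD interval has equal density at both endpoints and is the shortest 95% interval.
Solving f(0.433) = f(2.531) with F(2.531) − F(0.433) = 0.95 gives [0.433, 2.531].
For comparison, the equal-tailed interval is [0.534, 2.711]; the HPD is narrower and shifted toward the mode.

[0.433, 2.531]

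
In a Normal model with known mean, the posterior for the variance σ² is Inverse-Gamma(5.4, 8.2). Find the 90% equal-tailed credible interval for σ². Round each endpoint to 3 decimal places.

[0.845, 3.688]

Inverse-Gamma(5.4, 8.2) quantiles: F⁻¹(0.05) and F⁻¹(0.95).
Equivalently, 1/σ² ~ Gamma(5.4, rate = 8.2); invert its 0.95 and 0.05 quantiles.
Posterior mean ≈ 1.864, SD ≈ 1.011; a Normal approximation gives roughly [0.201, 3.526].
Exact: lower = 0.845; upper = 3.688.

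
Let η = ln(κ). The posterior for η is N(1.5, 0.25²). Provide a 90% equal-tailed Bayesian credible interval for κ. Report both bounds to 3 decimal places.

On the log scale the 90% interval is 1.5 ± 1.645 × 0.25 = [1.0888, 1.9112].
Exponentiate: [e^1.0888, e^1.9112] = [2.971, 6.761].

[2.971, 6.761]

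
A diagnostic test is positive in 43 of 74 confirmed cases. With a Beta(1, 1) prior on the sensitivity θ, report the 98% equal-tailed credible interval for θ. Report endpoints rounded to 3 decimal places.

[0.446, 0.706]

Posterior: Beta(1+43, 1+31) = Beta(44, 32).
Equal-tailed 98% interval: the 0.01 and 0.99 quantiles of Beta(44, 32).
Posterior mean ≈ 0.579, SD ≈ 0.056; a Normal approximation gives roughly [0.448, 0.710].
Exact: F⁻¹(0.01) = 0.446; F⁻¹(0.99) = 0.706.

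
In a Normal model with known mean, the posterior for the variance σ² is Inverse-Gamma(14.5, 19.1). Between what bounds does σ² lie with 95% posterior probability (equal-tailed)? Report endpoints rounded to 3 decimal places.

[0.835, 2.380]

Inverse-Gamma(14.5, 19.1) quantiles: F⁻¹(0.025) and F⁻¹(0.975).
Equivalently, 1/σ² ~ Gamma(14.5, rate = 19.1); invert its 0.975 and 0.025 quantiles.
Posterior mean ≈ 1.415, SD ≈ 0.400; a Normal approximation gives roughly [0.630, 2.199].
Exact: lower = 0.835; upper = 2.380.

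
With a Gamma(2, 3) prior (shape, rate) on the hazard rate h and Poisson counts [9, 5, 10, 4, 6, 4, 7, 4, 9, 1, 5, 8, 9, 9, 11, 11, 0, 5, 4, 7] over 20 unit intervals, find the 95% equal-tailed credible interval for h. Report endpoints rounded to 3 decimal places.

Posterior: Gamma(2+128, 3+20) = Gamma(130, 23) (shape, rate).
Equal-tailed 95% interval: Gamma(130, 23) quantiles at 0.025 and 0.975.
Posterior mean ≈ 5.652, SD ≈ 0.496; a Normal approximation gives roughly [4.681, 6.624].
Exact: lower = 4.722; upper = 6.664.

[4.722, 6.664]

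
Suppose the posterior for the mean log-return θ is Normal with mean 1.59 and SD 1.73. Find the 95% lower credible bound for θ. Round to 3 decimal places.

-1.256

Need L with P(θ ≥ L) = 0.95: L = 1.59 − z_{0.05}·1.73.
z = 1.645; L = 1.59 − 1.645 × 1.73 = -1.256.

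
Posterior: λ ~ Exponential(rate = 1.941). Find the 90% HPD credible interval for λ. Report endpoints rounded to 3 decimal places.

[0.000, 1.186]

The exponential density is strictly decreasing on [0, ∞), so the HPD interval is anchored at 0: [0, q] with P(λ ≤ q) = 0.90.
q = −ln(1 − 0.90) / 1.941 = 2.3026 / 1.941 = 1.186.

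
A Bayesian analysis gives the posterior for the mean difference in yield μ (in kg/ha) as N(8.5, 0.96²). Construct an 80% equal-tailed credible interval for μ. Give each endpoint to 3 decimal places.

The posterior is symmetric, so the 80% equal-tailed interval is μ = 8.5 ± z·0.96 with z = 1.282.
Half-width: 1.282 × 0.96 = 1.230.
8.5 − 1.230 = 7.270; 8.5 + 1.230 = 9.730.

[7.270, 9.730]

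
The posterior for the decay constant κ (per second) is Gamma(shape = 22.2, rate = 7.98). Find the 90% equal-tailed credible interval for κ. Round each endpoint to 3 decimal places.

Posterior: Gamma(shape 22.2, rate 7.98).
Equal-tailed 90% interval: Gamma(22.2, 7.98) quantiles at 0.05 and 0.95.
Posterior mean ≈ 2.782, SD ≈ 0.590; a Normal approximation gives roughly [1.811, 3.753].
Exact: lower = 1.887; upper = 3.819.

[1.887, 3.819]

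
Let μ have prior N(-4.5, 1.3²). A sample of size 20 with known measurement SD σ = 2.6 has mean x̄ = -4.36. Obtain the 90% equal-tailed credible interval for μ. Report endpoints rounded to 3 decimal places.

[-5.256, -3.510]

Posterior precision = 1/1.3² + 20/2.6² = 0.5917 + 2.9586 = 3.5503, so posterior SD = 0.5307.
Posterior mean = (-4.5/1.3² + 20·-4.36/2.6²) / 3.5503 = -4.3833.
Interval: -4.3833 ± 1.645 × 0.5307 → [-5.256, -3.510].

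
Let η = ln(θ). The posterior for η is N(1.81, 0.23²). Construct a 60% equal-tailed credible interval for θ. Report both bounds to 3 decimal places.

[5.035, 7.416]

On the log scale the 60% interval is 1.81 ± 0.842 × 0.23 = [1.6164, 2.0036].
Exponentiate: [e^1.6164, e^2.0036] = [5.035, 7.416].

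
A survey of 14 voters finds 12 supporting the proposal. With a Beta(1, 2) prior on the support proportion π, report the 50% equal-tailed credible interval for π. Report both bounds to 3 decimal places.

Posterior: Beta(1+12, 2+2) = Beta(13, 4).
Equal-tailed 50% interval: the 0.25 and 0.75 quantiles of Beta(13, 4).
Posterior mean ≈ 0.765, SD ≈ 0.100; a Normal approximation gives roughly [0.697, 0.832].
Exact: F⁻¹(0.25) = 0.702; F⁻¹(0.75) = 0.839.

[0.702, 0.839]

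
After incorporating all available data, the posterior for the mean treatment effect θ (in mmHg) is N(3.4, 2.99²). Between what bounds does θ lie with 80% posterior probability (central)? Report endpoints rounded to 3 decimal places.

The posterior is symmetric, so the 80% equal-tailed interval is θ = 3.4 ± z·2.99 with z = 1.282.
Half-width: 1.282 × 2.99 = 3.832.
3.4 − 3.832 = -0.432; 3.4 + 3.832 = 7.232.

[-0.432, 7.232]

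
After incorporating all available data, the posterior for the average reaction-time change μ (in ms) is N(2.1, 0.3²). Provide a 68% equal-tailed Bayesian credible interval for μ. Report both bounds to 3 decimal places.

[1.802, 2.398]

The posterior is symmetric, so the 68% equal-tailed interval is μ = 2.1 ± z·0.3 with z = 0.994.
Half-width: 0.994 × 0.3 = 0.298.
2.1 − 0.298 = 1.802; 2.1 + 0.298 = 2.398.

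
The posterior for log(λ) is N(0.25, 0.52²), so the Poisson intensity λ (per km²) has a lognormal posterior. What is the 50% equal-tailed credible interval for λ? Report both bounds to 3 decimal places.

On the log scale the 50% interval is 0.25 ± 0.674 × 0.52 = [-0.1007, 0.6007].
Exponentiate: [e^-0.1007, e^0.6007] = [0.904, 1.823].

[0.904, 1.823]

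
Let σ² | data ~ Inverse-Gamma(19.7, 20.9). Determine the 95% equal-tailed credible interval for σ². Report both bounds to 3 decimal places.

[0.713, 1.744]

Inverse-Gamma(19.7, 20.9) quantiles: F⁻¹(0.025) and F⁻¹(0.975).
Equivalently, 1/σ² ~ Gamma(19.7, rate = 20.9); invert its 0.975 and 0.025 quantiles.
Posterior mean ≈ 1.118, SD ≈ 0.266; a Normal approximation gives roughly [0.597, 1.638].
Exact: lower = 0.713; upper = 1.744.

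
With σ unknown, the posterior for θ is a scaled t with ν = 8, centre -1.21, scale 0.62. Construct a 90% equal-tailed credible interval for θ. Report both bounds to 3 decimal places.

The t_8 distribution is symmetric; the 90% interval is -1.21 ± t·0.62 with t_{0.95,8} = 1.860.
Half-width: 1.860 × 0.62 = 1.153.
-1.21 − 1.153 = -2.363; -1.21 + 1.153 = -0.057.

[-2.363, -0.057]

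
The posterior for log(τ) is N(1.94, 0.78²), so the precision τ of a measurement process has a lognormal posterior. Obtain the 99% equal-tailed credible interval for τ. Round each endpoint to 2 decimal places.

[0.93, 51.89]

On the log scale the 99% interval is 1.94 ± 2.576 × 0.78 = [-0.0691, 3.9491].
Exponentiate: [e^-0.0691, e^3.9491] = [0.93, 51.89].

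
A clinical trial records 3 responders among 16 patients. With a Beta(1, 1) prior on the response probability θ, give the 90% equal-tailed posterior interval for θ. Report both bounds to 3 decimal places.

[0.085, 0.396]

Posterior: Beta(1+3, 1+13) = Beta(4, 14).
Equal-tailed 90% interval: the 0.05 and 0.95 quantiles of Beta(4, 14).
Posterior mean ≈ 0.222, SD ≈ 0.095; a Normal approximation gives roughly [0.065, 0.379].
Exact: F⁻¹(0.05) = 0.085; F⁻¹(0.95) = 0.396.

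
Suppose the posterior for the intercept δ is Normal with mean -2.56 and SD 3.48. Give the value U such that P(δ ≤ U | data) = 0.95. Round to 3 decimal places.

Need U with P(δ ≤ U) = 0.95: U = -2.56 + z_{0.05}·3.48.
z = 1.645; U = -2.56 + 1.645 × 3.48 = 3.164.

3.164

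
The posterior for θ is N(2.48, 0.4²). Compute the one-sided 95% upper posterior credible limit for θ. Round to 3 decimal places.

3.138

Need U with P(θ ≤ U) = 0.95: U = 2.48 + z_{0.05}·0.4.
z = 1.645; U = 2.48 + 1.645 × 0.4 = 3.138.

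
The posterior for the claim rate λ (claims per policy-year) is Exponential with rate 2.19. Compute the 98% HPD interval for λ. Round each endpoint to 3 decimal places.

[0.000, 1.786]

The exponential density is strictly decreasing on [0, ∞), so the HPD interval is anchored at 0: [0, q] with P(λ ≤ q) = 0.98.
q = −ln(1 − 0.98) / 2.19 = 3.9120 / 2.19 = 1.786.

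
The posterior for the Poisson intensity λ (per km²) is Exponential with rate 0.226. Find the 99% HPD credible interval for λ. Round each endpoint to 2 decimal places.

[0.00, 20.38]

The exponential density is strictly decreasing on [0, ∞), so the HPD interval is anchored at 0: [0, q] with P(λ ≤ q) = 0.99.
q = −ln(1 − 0.99) / 0.226 = 4.6052 / 0.226 = 20.38.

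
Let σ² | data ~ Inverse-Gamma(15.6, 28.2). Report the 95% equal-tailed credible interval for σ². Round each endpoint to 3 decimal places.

Inverse-Gamma(15.6, 28.2) quantiles: F⁻¹(0.025) and F⁻¹(0.975).
Equivalently, 1/σ² ~ Gamma(15.6, rate = 28.2); invert its 0.975 and 0.025 quantiles.
Posterior mean ≈ 1.932, SD ≈ 0.524; a Normal approximation gives roughly [0.905, 2.958].
Exact: lower = 1.163; upper = 3.188.

[1.163, 3.188]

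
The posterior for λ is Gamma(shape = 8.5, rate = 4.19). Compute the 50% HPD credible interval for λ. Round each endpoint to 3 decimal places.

The posterior is unimodal and skewed, so the HPD interval has equal density at both endpoints and is the shortest 50% interval.
Solving f(1.380) = f(2.273) with F(2.273) − F(1.380) = 0.50 gives [1.380, 2.273].
For comparison, the equal-tailed interval is [1.526, 2.445]; the HPD is narrower and shifted toward the mode.

[1.380, 2.273]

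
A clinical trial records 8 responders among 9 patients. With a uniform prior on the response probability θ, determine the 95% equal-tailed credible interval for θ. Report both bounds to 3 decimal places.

Posterior: Beta(1+8, 1+1) = Beta(9, 2).
Equal-tailed 95% interval: the 0.025 and 0.975 quantiles of Beta(9, 2).
Posterior mean ≈ 0.818, SD ≈ 0.111; a Normal approximation gives roughly [0.600, 1.036].
Exact: F⁻¹(0.025) = 0.555; F⁻¹(0.975) = 0.975.

[0.555, 0.975]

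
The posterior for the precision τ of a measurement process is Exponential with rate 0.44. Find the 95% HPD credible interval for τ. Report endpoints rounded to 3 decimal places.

The exponential density is strictly decreasing on [0, ∞), so the HPD interval is anchored at 0: [0, q] with P(τ ≤ q) = 0.95.
q = −ln(1 − 0.95) / 0.44 = 2.9957 / 0.44 = 6.808.

[0.000, 6.808]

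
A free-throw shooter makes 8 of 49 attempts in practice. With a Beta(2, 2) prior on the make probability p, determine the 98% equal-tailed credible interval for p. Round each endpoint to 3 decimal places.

Posterior: Beta(2+8, 2+41) = Beta(10, 43).
Equal-tailed 98% interval: the 0.01 and 0.99 quantiles of Beta(10, 43).
Posterior mean ≈ 0.189, SD ≈ 0.053; a Normal approximation gives roughly [0.065, 0.313].
Exact: F⁻¹(0.01) = 0.083; F⁻¹(0.99) = 0.328.

[0.083, 0.328]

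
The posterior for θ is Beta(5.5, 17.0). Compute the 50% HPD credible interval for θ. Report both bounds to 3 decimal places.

[0.164, 0.283]

The posterior is unimodal and skewed, so the HPD interval has equal density at both endpoints and is the shortest 50% interval.
Solving f(0.164) = f(0.283) with F(0.283) − F(0.164) = 0.50 gives [0.164, 0.283].
For comparison, the equal-tailed interval is [0.180, 0.301]; the HPD is narrower and shifted toward the mode.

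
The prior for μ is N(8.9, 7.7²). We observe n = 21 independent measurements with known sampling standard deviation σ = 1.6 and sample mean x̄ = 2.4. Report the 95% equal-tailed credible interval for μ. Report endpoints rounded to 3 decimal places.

Posterior precision = 1/7.7² + 21/1.6² = 0.0169 + 8.2031 = 8.2200, so posterior SD = 0.3488.
Posterior mean = (8.9/7.7² + 21·2.4/1.6²) / 8.2200 = 2.4133.
Interval: 2.4133 ± 1.960 × 0.3488 → [1.730, 3.097].

[1.730, 3.097]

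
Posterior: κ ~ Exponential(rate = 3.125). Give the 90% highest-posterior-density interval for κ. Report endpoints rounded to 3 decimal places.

The exponential density is strictly decreasing on [0, ∞), so the HPD interval is anchored at 0: [0, q] with P(κ ≤ q) = 0.90.
q = −ln(1 − 0.90) / 3.125 = 2.3026 / 3.125 = 0.737.

[0.000, 0.737]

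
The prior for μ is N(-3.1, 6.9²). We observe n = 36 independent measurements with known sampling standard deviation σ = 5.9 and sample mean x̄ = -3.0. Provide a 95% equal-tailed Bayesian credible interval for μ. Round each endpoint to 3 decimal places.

Posterior precision = 1/6.9² + 36/5.9² = 0.0210 + 1.0342 = 1.0552, so posterior SD = 0.9735.
Posterior mean = (-3.1/6.9² + 36·-3.0/5.9²) / 1.0552 = -3.0020.
Interval: -3.0020 ± 1.960 × 0.9735 → [-4.910, -1.094].

[-4.910, -1.094]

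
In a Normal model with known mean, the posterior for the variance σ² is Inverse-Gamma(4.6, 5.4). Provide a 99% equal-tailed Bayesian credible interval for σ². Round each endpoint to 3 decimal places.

[0.452, 5.944]

Inverse-Gamma(4.6, 5.4) quantiles: F⁻¹(0.005) and F⁻¹(0.995).
Equivalently, 1/σ² ~ Gamma(4.6, rate = 5.4); invert its 0.995 and 0.005 quantiles.
Posterior mean ≈ 1.500, SD ≈ 0.930; a Normal approximation gives roughly [-0.896, 3.896].
Exact: lower = 0.452; upper = 5.944.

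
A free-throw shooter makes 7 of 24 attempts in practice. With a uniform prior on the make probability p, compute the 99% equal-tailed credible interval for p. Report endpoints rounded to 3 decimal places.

Posterior: Beta(1+7, 1+17) = Beta(8, 18).
Equal-tailed 99% interval: the 0.005 and 0.995 quantiles of Beta(8, 18).
Posterior mean ≈ 0.308, SD ≈ 0.089; a Normal approximation gives roughly [0.079, 0.536].
Exact: F⁻¹(0.005) = 0.113; F⁻¹(0.995) = 0.555.

[0.113, 0.555]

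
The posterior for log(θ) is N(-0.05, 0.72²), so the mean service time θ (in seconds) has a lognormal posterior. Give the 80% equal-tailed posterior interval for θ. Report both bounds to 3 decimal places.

[0.378, 2.393]

On the log scale the 80% interval is -0.05 ± 1.282 × 0.72 = [-0.9727, 0.8727].
Exponentiate: [e^-0.9727, e^0.8727] = [0.378, 2.393].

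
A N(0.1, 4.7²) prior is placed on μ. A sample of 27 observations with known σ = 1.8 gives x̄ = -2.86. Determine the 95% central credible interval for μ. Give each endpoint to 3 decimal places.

Posterior precision = 1/4.7² + 27/1.8² = 0.0453 + 8.3333 = 8.3786, so posterior SD = 0.3455.
Posterior mean = (0.1/4.7² + 27·-2.86/1.8²) / 8.3786 = -2.8440.
Interval: -2.8440 ± 1.960 × 0.3455 → [-3.521, -2.167].

[-3.521, -2.167]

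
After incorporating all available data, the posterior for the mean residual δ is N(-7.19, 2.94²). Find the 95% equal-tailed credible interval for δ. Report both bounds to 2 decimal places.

The posterior is symmetric, so the 95% equal-tailed interval is δ = -7.19 ± z·2.94 with z = 1.960.
Half-width: 1.960 × 2.94 = 5.76.
-7.19 − 5.76 = -12.95; -7.19 + 5.76 = -1.43.

[-12.95, -1.43]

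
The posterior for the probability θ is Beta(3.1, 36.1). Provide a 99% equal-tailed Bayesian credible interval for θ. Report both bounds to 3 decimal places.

Posterior: Beta(3.1, 36.1).
Equal-tailed 99% interval: the 0.005 and 0.995 quantiles of Beta(3.1, 36.1).
Posterior mean ≈ 0.079, SD ≈ 0.043; a Normal approximation gives roughly [-0.031, 0.189].
Exact: F⁻¹(0.005) = 0.010; F⁻¹(0.995) = 0.225.

[0.010, 0.225]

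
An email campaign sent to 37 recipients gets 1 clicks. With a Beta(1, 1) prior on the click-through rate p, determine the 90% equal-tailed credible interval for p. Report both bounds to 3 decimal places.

Posterior: Beta(1+1, 1+36) = Beta(2, 37).
Equal-tailed 90% interval: the 0.05 and 0.95 quantiles of Beta(2, 37).
Posterior mean ≈ 0.051, SD ≈ 0.035; a Normal approximation gives roughly [-0.006, 0.109].
Exact: F⁻¹(0.05) = 0.009; F⁻¹(0.95) = 0.119.

[0.009, 0.119]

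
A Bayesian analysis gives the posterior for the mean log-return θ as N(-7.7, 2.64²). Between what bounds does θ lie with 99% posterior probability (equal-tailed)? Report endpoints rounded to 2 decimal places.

[-14.50, -0.90]

The posterior is symmetric, so the 99% equal-tailed interval is θ = -7.7 ± z·2.64 with z = 2.576.
Half-width: 2.576 × 2.64 = 6.80.
-7.7 − 6.80 = -14.50; -7.7 + 6.80 = -0.90.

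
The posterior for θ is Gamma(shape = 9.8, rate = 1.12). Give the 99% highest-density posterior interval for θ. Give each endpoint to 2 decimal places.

The posterior is unimodal and skewed, so the HPD interval has equal density at both endpoints and is the shortest 99% interval.
Solving f(2.82) = f(16.89) with F(16.89) − F(2.82) = 0.99 gives [2.82, 16.89].
For comparison, the equal-tailed interval is [3.21, 17.60]; the HPD is narrower and shifted toward the mode.

[2.82, 16.89]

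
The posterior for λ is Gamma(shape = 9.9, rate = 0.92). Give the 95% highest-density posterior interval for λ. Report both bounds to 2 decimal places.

The posterior is unimodal and skewed, so the HPD interval has equal density at both endpoints and is the shortest 95% interval.
Solving f(4.59) = f(17.58) with F(17.58) − F(4.59) = 0.95 gives [4.59, 17.58].
For comparison, the equal-tailed interval is [5.14, 18.43]; the HPD is narrower and shifted toward the mode.

[4.59, 17.58]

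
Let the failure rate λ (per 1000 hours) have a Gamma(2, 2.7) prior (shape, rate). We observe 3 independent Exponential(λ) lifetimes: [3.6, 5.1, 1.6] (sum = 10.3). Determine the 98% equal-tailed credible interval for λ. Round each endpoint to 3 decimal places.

Posterior: Gamma(2+3, 2.7+10.3) = Gamma(5, 13.0) (shape, rate).
Equal-tailed 98% interval: Gamma(5, 13.0) quantiles at 0.01 and 0.99.
Posterior mean ≈ 0.385, SD ≈ 0.172; a Normal approximation gives roughly [-0.016, 0.785].
Exact: lower = 0.098; upper = 0.893.

[0.098, 0.893]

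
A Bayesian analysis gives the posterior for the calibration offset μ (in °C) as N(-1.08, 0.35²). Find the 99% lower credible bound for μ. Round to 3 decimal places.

Need L with P(μ ≥ L) = 0.99: L = -1.08 − z_{0.01}·0.35.
z = 2.326; L = -1.08 − 2.326 × 0.35 = -1.894.

-1.894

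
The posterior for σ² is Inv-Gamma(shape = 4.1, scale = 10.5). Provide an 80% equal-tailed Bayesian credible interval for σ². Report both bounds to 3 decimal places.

Inverse-Gamma(4.1, 10.5) quantiles: F⁻¹(0.1) and F⁻¹(0.9).
Equivalently, 1/σ² ~ Gamma(4.1, rate = 10.5); invert its 0.9 and 0.1 quantiles.
Posterior mean ≈ 3.387, SD ≈ 2.337; a Normal approximation gives roughly [0.392, 6.382].
Exact: lower = 1.541; upper = 5.795.

[1.541, 5.795]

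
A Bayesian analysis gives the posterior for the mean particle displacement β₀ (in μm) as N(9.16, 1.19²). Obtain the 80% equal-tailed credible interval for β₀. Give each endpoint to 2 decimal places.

[7.63, 10.69]

The posterior is symmetric, so the 80% equal-tailed interval is β₀ = 9.16 ± z·1.19 with z = 1.282.
Half-width: 1.282 × 1.19 = 1.53.
9.16 − 1.53 = 7.63; 9.16 + 1.53 = 10.69.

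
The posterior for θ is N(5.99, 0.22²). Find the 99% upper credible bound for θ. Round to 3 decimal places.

6.502

Need U with P(θ ≤ U) = 0.99: U = 5.99 + z_{0.01}·0.22.
z = 2.326; U = 5.99 + 2.326 × 0.22 = 6.502.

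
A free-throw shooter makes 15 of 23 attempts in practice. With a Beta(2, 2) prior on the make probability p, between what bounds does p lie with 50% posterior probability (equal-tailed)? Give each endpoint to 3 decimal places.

Posterior: Beta(2+15, 2+8) = Beta(17, 10).
Equal-tailed 50% interval: the 0.25 and 0.75 quantiles of Beta(17, 10).
Posterior mean ≈ 0.630, SD ≈ 0.091; a Normal approximation gives roughly [0.568, 0.691].
Exact: F⁻¹(0.25) = 0.568; F⁻¹(0.75) = 0.694.

[0.568, 0.694]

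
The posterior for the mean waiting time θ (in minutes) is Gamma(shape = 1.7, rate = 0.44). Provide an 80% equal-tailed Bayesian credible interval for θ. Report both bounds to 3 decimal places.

Posterior: Gamma(shape 1.7, rate 0.44).
Equal-tailed 80% interval: Gamma(1.7, 0.44) quantiles at 0.1 and 0.9.
Posterior mean ≈ 3.864, SD ≈ 2.963; a Normal approximation gives roughly [0.066, 7.661].
Exact: lower = 0.871; upper = 7.811.

[0.871, 7.811]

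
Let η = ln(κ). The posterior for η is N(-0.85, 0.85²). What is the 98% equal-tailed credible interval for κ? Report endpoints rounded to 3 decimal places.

[0.059, 3.088]

On the log scale the 98% interval is -0.85 ± 2.326 × 0.85 = [-2.8274, 1.1274].
Exponentiate: [e^-2.8274, e^1.1274] = [0.059, 3.088].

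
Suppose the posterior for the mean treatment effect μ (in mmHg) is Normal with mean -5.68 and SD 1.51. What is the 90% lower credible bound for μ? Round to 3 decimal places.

-7.615

Need L with P(μ ≥ L) = 0.90: L = -5.68 − z_{0.1}·1.51.
z = 1.282; L = -5.68 − 1.282 × 1.51 = -7.615.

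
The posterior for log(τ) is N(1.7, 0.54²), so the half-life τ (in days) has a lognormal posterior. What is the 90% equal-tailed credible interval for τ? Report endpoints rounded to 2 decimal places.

On the log scale the 90% interval is 1.7 ± 1.645 × 0.54 = [0.8118, 2.5882].
Exponentiate: [e^0.8118, e^2.5882] = [2.25, 13.31].

[2.25, 13.31]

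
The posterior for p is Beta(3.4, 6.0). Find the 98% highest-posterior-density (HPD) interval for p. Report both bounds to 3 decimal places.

[0.064, 0.705]

The posterior is unimodal and skewed, so the HPD interval has equal density at both endpoints and is the shortest 98% interval.
Solving f(0.064) = f(0.705) with F(0.705) − F(0.064) = 0.98 gives [0.064, 0.705].
For comparison, the equal-tailed interval is [0.078, 0.726]; the HPD is narrower and shifted toward the mode.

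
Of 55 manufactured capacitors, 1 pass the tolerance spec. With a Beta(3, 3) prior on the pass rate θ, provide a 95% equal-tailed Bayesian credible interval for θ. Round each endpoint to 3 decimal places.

[0.018, 0.139]

Posterior: Beta(3+1, 3+54) = Beta(4, 57).
Equal-tailed 95% interval: the 0.025 and 0.975 quantiles of Beta(4, 57).
Posterior mean ≈ 0.066, SD ≈ 0.031; a Normal approximation gives roughly [0.004, 0.127].
Exact: F⁻¹(0.025) = 0.018; F⁻¹(0.975) = 0.139.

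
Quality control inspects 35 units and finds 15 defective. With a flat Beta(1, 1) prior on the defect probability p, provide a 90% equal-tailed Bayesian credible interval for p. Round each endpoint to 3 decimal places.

Posterior: Beta(1+15, 1+20) = Beta(16, 21).
Equal-tailed 90% interval: the 0.05 and 0.95 quantiles of Beta(16, 21).
Posterior mean ≈ 0.432, SD ≈ 0.080; a Normal approximation gives roughly [0.300, 0.565].
Exact: F⁻¹(0.05) = 0.302; F⁻¹(0.95) = 0.567.

[0.302, 0.567]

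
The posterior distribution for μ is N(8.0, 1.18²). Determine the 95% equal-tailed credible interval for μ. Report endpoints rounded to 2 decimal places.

[5.69, 10.31]

The posterior is symmetric, so the 95% equal-tailed interval is μ = 8.0 ± z·1.18 with z = 1.960.
Half-width: 1.960 × 1.18 = 2.31.
8.0 − 2.31 = 5.69; 8.0 + 2.31 = 10.31.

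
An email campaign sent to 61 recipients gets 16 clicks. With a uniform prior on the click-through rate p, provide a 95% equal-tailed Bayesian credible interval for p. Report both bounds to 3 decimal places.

Posterior: Beta(1+16, 1+45) = Beta(17, 46).
Equal-tailed 95% interval: the 0.025 and 0.975 quantiles of Beta(17, 46).
Posterior mean ≈ 0.270, SD ≈ 0.055; a Normal approximation gives roughly [0.161, 0.379].
Exact: F⁻¹(0.025) = 0.169; F⁻¹(0.975) = 0.385.

[0.169, 0.385]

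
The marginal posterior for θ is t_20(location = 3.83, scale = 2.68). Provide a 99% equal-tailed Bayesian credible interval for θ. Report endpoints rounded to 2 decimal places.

The t_20 distribution is symmetric; the 99% interval is 3.83 ± t·2.68 with t_{0.995,20} = 2.845.
Half-width: 2.845 × 2.68 = 7.63.
3.83 − 7.63 = -3.80; 3.83 + 7.63 = 11.46.

[-3.80, 11.46]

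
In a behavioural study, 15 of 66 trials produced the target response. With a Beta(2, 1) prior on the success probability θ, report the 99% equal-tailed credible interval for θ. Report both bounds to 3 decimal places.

Posterior: Beta(2+15, 1+51) = Beta(17, 52).
Equal-tailed 99% interval: the 0.005 and 0.995 quantiles of Beta(17, 52).
Posterior mean ≈ 0.246, SD ≈ 0.052; a Normal approximation gives roughly [0.114, 0.379].
Exact: F⁻¹(0.005) = 0.129; F⁻¹(0.995) = 0.391.

[0.129, 0.391]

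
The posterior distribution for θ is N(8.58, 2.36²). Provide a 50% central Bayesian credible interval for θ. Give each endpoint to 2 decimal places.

The posterior is symmetric, so the 50% equal-tailed interval is θ = 8.58 ± z·2.36 with z = 0.674.
Half-width: 0.674 × 2.36 = 1.59.
8.58 − 1.59 = 6.99; 8.58 + 1.59 = 10.17.

[6.99, 10.17]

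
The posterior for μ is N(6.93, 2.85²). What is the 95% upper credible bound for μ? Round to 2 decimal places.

11.62

Need U with P(μ ≤ U) = 0.95: U = 6.93 + z_{0.05}·2.85.
z = 1.645; U = 6.93 + 1.645 × 2.85 = 11.62.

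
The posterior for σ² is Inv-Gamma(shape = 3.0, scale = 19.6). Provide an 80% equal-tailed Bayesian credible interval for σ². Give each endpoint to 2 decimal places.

Inverse-Gamma(3.0, 19.6) quantiles: F⁻¹(0.1) and F⁻¹(0.9).
Equivalently, 1/σ² ~ Gamma(3.0, rate = 19.6); invert its 0.9 and 0.1 quantiles.
Posterior mean ≈ 9.80, SD ≈ 9.80; a Normal approximation gives roughly [-2.76, 22.36].
Exact: lower = 3.68; upper = 17.78.

[3.68, 17.78]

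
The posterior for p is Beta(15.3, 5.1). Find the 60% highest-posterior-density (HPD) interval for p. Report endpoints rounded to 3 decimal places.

The posterior is unimodal and skewed, so the HPD interval has equal density at both endpoints and is the shortest 60% interval.
Solving f(0.692) = f(0.849) with F(0.849) − F(0.692) = 0.60 gives [0.692, 0.849].
For comparison, the equal-tailed interval is [0.672, 0.832]; the HPD is narrower and shifted toward the mode.

[0.692, 0.849]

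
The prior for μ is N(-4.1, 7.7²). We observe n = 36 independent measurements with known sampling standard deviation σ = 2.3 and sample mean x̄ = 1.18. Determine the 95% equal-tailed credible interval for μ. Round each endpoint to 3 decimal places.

Posterior precision = 1/7.7² + 36/2.3² = 0.0169 + 6.8053 = 6.8222, so posterior SD = 0.3829.
Posterior mean = (-4.1/7.7² + 36·1.18/2.3²) / 6.8222 = 1.1669.
Interval: 1.1669 ± 1.960 × 0.3829 → [0.417, 1.917].

[0.417, 1.917]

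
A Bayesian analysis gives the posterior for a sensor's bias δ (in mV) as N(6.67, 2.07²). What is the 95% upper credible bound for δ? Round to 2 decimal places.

10.07

Need U with P(δ ≤ U) = 0.95: U = 6.67 + z_{0.05}·2.07.
z = 1.645; U = 6.67 + 1.645 × 2.07 = 10.07.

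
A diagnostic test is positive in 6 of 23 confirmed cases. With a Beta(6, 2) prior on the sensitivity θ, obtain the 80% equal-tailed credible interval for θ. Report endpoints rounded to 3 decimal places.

[0.277, 0.500]

Posterior: Beta(6+6, 2+17) = Beta(12, 19).
Equal-tailed 80% interval: the 0.1 and 0.9 quantiles of Beta(12, 19).
Posterior mean ≈ 0.387, SD ≈ 0.086; a Normal approximation gives roughly [0.277, 0.497].
Exact: F⁻¹(0.1) = 0.277; F⁻¹(0.9) = 0.500.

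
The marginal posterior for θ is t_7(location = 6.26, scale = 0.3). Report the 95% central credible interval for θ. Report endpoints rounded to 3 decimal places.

[5.551, 6.969]

The t_7 distribution is symmetric; the 95% interval is 6.26 ± t·0.3 with t_{0.975,7} = 2.365.
Half-width: 2.365 × 0.3 = 0.709.
6.26 − 0.709 = 5.551; 6.26 + 0.709 = 6.969.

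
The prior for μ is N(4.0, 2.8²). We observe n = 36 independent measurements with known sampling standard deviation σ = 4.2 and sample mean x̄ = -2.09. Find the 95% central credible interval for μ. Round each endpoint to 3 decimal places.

[-3.063, -0.401]

Posterior precision = 1/2.8² + 36/4.2² = 0.1276 + 2.0408 = 2.1684, so posterior SD = 0.6791.
Posterior mean = (4.0/2.8² + 36·-2.09/4.2²) / 2.1684 = -1.7318.
Interval: -1.7318 ± 1.960 × 0.6791 → [-3.063, -0.401].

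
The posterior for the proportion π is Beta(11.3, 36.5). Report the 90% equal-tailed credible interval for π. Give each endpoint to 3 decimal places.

Posterior: Beta(11.3, 36.5).
Equal-tailed 90% interval: the 0.05 and 0.95 quantiles of Beta(11.3, 36.5).
Posterior mean ≈ 0.236, SD ≈ 0.061; a Normal approximation gives roughly [0.136, 0.336].
Exact: F⁻¹(0.05) = 0.143; F⁻¹(0.95) = 0.343.

[0.143, 0.343]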